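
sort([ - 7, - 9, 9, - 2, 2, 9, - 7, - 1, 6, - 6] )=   [ - 9, - 7, - 7, - 6, - 2,-1, 2,  6, 9, 9]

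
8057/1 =8057 = 8057.00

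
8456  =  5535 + 2921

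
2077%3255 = 2077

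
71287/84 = 71287/84 = 848.65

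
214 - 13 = 201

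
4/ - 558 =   -  1 + 277/279 = - 0.01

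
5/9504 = 5/9504 = 0.00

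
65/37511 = 65/37511 = 0.00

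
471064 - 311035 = 160029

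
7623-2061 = 5562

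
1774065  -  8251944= - 6477879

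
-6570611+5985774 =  - 584837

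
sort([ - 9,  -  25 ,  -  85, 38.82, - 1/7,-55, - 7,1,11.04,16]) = [  -  85,-55,-25, - 9, - 7,-1/7, 1,11.04,  16,  38.82 ] 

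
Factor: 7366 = 2^1*29^1 *127^1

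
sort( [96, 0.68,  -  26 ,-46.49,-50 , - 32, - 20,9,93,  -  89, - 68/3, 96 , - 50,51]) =[ -89,-50, - 50,  -  46.49,  -  32,- 26, - 68/3, - 20, 0.68, 9,  51,93,96 , 96]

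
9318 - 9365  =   - 47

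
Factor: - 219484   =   - 2^2 * 37^1*1483^1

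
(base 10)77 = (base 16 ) 4D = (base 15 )52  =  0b1001101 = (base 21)3E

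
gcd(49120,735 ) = 5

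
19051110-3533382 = 15517728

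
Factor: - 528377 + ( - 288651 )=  - 817028 = - 2^2*157^1*1301^1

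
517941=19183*27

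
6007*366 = 2198562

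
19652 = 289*68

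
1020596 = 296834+723762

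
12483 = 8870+3613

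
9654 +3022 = 12676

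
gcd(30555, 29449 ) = 7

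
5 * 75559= 377795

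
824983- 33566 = 791417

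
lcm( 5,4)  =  20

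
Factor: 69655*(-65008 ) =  - 4528132240 = - 2^4*5^1*17^1*239^1*13931^1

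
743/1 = 743 = 743.00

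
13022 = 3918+9104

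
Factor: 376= 2^3* 47^1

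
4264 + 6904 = 11168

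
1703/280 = 1703/280 = 6.08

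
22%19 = 3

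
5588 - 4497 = 1091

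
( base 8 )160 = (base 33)3D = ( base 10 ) 112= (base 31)3J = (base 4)1300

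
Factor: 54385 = 5^1*73^1* 149^1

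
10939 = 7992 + 2947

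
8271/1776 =2757/592 = 4.66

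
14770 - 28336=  - 13566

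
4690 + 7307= 11997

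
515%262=253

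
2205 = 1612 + 593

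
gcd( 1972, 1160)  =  116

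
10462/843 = 12+ 346/843 = 12.41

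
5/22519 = 5/22519 = 0.00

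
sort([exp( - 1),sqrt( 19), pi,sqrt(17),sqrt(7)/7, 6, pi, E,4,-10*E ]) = [-10*E, exp (  -  1) , sqrt(7)/7,E, pi, pi, 4, sqrt (17),sqrt(19),6]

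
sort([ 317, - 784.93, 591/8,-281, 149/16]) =[ - 784.93,-281, 149/16, 591/8,317] 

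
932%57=20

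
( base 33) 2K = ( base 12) 72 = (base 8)126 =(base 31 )2o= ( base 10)86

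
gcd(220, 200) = 20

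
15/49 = 15/49 = 0.31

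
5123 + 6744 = 11867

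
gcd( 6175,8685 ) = 5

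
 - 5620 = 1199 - 6819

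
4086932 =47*86956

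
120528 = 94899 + 25629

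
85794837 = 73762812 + 12032025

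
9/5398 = 9/5398 = 0.00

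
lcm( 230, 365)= 16790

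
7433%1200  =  233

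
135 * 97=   13095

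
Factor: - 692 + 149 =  - 543 = - 3^1*181^1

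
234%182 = 52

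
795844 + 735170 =1531014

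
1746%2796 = 1746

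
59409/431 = 137 + 362/431=137.84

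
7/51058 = 1/7294 = 0.00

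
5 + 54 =59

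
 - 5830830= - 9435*618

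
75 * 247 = 18525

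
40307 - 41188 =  - 881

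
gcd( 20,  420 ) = 20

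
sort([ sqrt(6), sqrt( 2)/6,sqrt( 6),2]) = [sqrt( 2)/6,2 , sqrt(6) , sqrt( 6)]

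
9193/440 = 20 + 393/440 = 20.89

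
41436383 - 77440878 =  - 36004495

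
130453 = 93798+36655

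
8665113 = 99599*87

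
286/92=143/46=3.11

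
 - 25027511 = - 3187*7853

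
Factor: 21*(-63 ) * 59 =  - 78057= - 3^3*7^2*59^1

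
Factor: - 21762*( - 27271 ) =2^1*3^3*13^1*31^1*27271^1 = 593471502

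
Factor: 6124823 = 6124823^1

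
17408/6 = 2901 + 1/3 = 2901.33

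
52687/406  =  52687/406 = 129.77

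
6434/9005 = 6434/9005 = 0.71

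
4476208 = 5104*877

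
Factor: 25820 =2^2*5^1*1291^1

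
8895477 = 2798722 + 6096755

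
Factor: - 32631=-3^1*73^1*149^1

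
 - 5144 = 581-5725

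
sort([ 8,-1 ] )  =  [ - 1,  8 ] 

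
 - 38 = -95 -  - 57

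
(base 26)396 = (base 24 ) 3MC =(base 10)2268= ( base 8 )4334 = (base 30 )2fi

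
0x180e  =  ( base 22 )CFK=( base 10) 6158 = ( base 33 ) 5LK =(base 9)8402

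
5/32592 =5/32592 = 0.00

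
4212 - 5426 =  - 1214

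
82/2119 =82/2119 = 0.04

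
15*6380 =95700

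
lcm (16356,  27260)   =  81780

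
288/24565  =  288/24565  =  0.01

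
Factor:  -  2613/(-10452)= 2^( - 2 ) = 1/4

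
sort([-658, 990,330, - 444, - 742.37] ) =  [ -742.37, - 658, - 444,330, 990]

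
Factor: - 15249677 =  - 15249677^1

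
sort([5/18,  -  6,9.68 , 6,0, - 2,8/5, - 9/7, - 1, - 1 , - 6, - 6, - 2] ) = [ - 6, - 6, - 6, - 2, - 2, - 9/7,  -  1,- 1, 0, 5/18,8/5, 6 , 9.68]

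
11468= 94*122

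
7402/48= 154 + 5/24 = 154.21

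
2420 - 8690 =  - 6270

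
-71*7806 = -554226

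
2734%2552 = 182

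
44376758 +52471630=96848388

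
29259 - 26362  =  2897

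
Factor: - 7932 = - 2^2 * 3^1 * 661^1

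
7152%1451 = 1348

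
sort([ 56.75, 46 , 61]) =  [46,56.75, 61]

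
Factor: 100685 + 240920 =5^1*11^1*6211^1= 341605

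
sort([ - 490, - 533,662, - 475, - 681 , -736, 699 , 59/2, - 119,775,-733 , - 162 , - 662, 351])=[-736,- 733, - 681,  -  662, - 533, - 490, - 475, - 162, - 119,59/2,351,  662,699,775]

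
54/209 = 54/209 = 0.26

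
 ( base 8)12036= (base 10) 5150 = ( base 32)50u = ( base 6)35502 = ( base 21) BE5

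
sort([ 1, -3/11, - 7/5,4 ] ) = [ - 7/5, - 3/11,1, 4]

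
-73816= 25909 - 99725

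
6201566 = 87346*71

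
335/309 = 1+26/309= 1.08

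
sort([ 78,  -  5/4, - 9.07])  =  [ - 9.07, - 5/4, 78] 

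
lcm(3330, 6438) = 96570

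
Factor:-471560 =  - 2^3 * 5^1*11789^1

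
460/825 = 92/165 = 0.56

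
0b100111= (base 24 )1f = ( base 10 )39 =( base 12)33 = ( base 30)19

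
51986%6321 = 1418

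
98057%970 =87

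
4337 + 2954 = 7291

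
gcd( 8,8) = 8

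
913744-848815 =64929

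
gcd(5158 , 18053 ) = 2579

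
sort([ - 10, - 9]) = [ - 10, - 9 ] 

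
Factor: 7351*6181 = 7^1*883^1*7351^1 = 45436531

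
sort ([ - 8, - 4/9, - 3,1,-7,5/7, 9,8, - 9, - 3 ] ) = [ - 9, - 8, - 7, - 3, - 3, - 4/9, 5/7,1,8,9 ]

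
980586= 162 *6053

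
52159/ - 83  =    -  629+48/83 = - 628.42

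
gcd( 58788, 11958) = 6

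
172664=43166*4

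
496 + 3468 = 3964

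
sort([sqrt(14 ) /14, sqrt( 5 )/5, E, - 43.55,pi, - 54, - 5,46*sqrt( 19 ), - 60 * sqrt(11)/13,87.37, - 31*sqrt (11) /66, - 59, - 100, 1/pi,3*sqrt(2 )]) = [-100, - 59,-54,  -  43.55,  -  60*sqrt( 11 ) /13,-5 , - 31*sqrt( 11 )/66,sqrt( 14 ) /14,1/pi,sqrt( 5) /5 , E , pi, 3*sqrt ( 2),87.37 , 46 * sqrt( 19 ) ] 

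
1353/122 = 11 + 11/122=11.09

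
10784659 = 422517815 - 411733156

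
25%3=1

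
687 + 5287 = 5974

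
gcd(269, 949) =1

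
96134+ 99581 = 195715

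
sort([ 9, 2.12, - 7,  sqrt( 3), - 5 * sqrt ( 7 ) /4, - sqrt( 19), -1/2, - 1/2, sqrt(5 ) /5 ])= [ - 7, - sqrt ( 19 ), - 5*sqrt(7)/4, - 1/2, - 1/2,sqrt( 5 ) /5, sqrt( 3),  2.12,9 ] 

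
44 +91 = 135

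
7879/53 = 7879/53 = 148.66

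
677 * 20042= 13568434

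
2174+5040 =7214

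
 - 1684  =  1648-3332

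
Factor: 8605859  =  17^1 *41^1*12347^1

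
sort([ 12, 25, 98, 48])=[ 12,25,48, 98 ]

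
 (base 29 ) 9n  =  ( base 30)9e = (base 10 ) 284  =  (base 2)100011100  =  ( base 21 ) db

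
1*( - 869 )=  - 869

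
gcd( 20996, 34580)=4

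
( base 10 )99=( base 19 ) 54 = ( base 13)78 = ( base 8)143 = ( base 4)1203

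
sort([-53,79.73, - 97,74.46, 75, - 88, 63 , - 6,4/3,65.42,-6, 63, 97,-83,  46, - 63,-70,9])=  [ - 97,  -  88, -83 , - 70  , - 63 , - 53, - 6, - 6,4/3,9 , 46,  63,63,65.42,  74.46,75, 79.73, 97 ] 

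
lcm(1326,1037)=80886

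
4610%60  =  50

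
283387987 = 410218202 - 126830215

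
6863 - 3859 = 3004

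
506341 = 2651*191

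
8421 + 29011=37432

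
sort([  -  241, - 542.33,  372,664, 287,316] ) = [ - 542.33, - 241, 287,316, 372,664 ]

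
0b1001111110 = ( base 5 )10023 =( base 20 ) 1BI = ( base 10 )638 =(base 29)M0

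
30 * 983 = 29490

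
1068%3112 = 1068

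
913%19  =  1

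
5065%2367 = 331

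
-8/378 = - 1 + 185/189  =  -0.02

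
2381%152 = 101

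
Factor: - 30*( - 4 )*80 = 9600=2^7 * 3^1*5^2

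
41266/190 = 217 + 18/95 =217.19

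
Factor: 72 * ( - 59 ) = - 4248 = -2^3*3^2*59^1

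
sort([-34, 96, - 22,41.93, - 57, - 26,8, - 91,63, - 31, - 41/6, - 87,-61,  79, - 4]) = [-91,  -  87,-61, - 57,  -  34, - 31,-26, - 22,  -  41/6, - 4,8,41.93,63,79,96]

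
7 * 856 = 5992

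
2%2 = 0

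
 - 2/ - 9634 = 1/4817 = 0.00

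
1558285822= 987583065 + 570702757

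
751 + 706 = 1457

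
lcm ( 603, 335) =3015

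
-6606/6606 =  - 1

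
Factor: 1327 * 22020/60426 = 4870090/10071 = 2^1*3^(  -  3 )*5^1 * 367^1 * 373^( - 1 )*1327^1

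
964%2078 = 964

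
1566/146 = 783/73 = 10.73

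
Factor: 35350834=2^1*73^1 * 242129^1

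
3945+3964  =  7909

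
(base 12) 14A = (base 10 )202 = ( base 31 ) 6g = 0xca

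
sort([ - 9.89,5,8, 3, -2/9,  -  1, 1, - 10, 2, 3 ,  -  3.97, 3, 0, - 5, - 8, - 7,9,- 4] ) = [-10,-9.89,-8,-7, - 5, - 4, - 3.97, - 1, - 2/9, 0, 1, 2,3, 3, 3, 5, 8, 9 ]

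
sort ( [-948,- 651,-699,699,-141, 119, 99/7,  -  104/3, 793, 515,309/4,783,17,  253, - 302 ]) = [ - 948,  -  699, -651 ,-302 ,-141, - 104/3, 99/7, 17,309/4, 119,253, 515, 699, 783, 793]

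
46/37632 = 23/18816 = 0.00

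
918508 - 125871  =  792637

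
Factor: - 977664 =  - 2^8 * 3^1 * 19^1*67^1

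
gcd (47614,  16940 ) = 14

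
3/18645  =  1/6215=0.00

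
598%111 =43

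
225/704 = 225/704 = 0.32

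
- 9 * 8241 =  - 74169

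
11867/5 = 2373 + 2/5  =  2373.40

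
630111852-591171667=38940185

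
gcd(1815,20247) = 3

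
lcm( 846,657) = 61758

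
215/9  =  23 + 8/9  =  23.89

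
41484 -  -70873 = 112357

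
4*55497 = 221988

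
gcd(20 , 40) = 20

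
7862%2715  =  2432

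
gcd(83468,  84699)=1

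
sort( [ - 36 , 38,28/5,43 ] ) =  [ - 36, 28/5, 38,43 ] 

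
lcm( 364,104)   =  728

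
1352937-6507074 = -5154137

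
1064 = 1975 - 911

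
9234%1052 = 818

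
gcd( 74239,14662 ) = 1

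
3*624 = 1872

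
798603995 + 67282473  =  865886468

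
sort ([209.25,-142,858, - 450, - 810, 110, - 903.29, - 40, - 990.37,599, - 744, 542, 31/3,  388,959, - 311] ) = [ - 990.37 , - 903.29, - 810,-744, - 450, - 311, - 142, - 40, 31/3,110, 209.25,388, 542, 599, 858, 959]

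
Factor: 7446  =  2^1*3^1*17^1* 73^1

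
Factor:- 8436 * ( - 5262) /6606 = 2^2*19^1 * 37^1*367^( - 1)*877^1 = 2466124/367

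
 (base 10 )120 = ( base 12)A0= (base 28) 48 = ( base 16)78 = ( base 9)143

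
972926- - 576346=1549272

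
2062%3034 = 2062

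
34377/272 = 126 + 105/272 = 126.39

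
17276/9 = 17276/9=1919.56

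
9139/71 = 9139/71= 128.72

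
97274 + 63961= 161235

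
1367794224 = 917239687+450554537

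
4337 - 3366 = 971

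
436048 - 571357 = - 135309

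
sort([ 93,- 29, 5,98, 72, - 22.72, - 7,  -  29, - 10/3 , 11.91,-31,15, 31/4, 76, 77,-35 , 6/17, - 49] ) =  [ - 49, - 35, - 31, - 29, - 29 , - 22.72, - 7, - 10/3,6/17 , 5, 31/4 , 11.91, 15, 72,76, 77, 93, 98 ]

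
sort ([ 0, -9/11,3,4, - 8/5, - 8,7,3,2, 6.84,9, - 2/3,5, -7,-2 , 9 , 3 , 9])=[ - 8,-7, - 2,-8/5, - 9/11, - 2/3 , 0,2 , 3, 3, 3 , 4,5,6.84, 7 , 9,9,9 ] 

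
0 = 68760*0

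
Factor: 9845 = 5^1*11^1*179^1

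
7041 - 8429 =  - 1388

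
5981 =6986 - 1005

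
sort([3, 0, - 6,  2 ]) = [ - 6, 0, 2,3] 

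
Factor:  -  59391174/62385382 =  - 29695587/31192691 = -3^1*47^2*1499^( - 1 )*4481^1 * 20809^ ( - 1)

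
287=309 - 22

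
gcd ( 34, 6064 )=2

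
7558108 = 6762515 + 795593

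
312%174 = 138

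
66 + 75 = 141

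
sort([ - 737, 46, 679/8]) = [  -  737, 46, 679/8]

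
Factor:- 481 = -13^1 * 37^1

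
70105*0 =0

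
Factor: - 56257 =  -101^1*557^1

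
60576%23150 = 14276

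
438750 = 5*87750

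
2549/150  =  2549/150  =  16.99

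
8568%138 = 12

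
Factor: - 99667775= - 5^2 * 3986711^1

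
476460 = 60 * 7941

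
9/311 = 9/311  =  0.03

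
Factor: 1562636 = 2^2*19^1 * 29^1*709^1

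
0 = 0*802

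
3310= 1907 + 1403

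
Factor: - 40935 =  - 3^1*5^1*2729^1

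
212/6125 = 212/6125   =  0.03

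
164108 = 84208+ 79900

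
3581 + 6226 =9807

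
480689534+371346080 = 852035614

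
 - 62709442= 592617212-655326654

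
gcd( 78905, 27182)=1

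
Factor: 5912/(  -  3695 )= - 2^3*5^( - 1 ) = -8/5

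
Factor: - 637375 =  - 5^3*5099^1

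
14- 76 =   -  62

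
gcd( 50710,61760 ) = 10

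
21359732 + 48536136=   69895868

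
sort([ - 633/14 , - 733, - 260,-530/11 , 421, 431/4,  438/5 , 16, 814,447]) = [ - 733,- 260, - 530/11,-633/14, 16, 438/5, 431/4, 421, 447,  814]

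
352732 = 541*652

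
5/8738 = 5/8738 = 0.00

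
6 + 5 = 11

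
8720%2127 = 212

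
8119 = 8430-311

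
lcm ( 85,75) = 1275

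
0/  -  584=0/1 = - 0.00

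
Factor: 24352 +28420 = 52772 = 2^2*79^1*167^1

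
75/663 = 25/221 = 0.11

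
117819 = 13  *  9063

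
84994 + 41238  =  126232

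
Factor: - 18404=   -  2^2*43^1*107^1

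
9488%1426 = 932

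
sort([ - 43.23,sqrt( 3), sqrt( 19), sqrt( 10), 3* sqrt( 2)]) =[-43.23, sqrt(3 ),  sqrt( 10), 3*sqrt( 2),sqrt( 19)] 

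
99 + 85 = 184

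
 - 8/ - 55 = 8/55 =0.15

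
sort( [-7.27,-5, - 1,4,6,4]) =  [-7.27,-5,-1,4,4, 6]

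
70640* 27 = 1907280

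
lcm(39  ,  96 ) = 1248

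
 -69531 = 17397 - 86928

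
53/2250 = 53/2250= 0.02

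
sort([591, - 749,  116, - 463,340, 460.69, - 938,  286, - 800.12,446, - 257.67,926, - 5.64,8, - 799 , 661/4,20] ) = [ - 938, - 800.12, - 799, - 749, - 463, - 257.67, - 5.64,8 , 20,116,661/4,286, 340,446,460.69,591,926 ]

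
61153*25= 1528825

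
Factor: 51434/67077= 2^1*3^( - 2 )*29^ ( - 1 ) * 257^( - 1)*25717^1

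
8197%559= 371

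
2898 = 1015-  - 1883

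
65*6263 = 407095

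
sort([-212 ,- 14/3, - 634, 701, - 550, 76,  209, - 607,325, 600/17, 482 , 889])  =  [- 634,- 607, -550, - 212,-14/3,600/17,76 , 209,  325,482, 701,889 ] 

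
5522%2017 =1488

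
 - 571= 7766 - 8337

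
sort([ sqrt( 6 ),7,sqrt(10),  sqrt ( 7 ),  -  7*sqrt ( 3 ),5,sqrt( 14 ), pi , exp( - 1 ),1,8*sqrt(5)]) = [ - 7*sqrt( 3 ) , exp( - 1),1,sqrt( 6), sqrt(7 ),pi,sqrt(10 ),sqrt(14 ),5, 7, 8*sqrt(5)] 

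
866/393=866/393 = 2.20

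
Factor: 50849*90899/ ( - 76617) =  - 3^(  -  2 )*17^1*5347^1*8513^( - 1)*50849^1   =  - 4622123251/76617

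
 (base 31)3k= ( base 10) 113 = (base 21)58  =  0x71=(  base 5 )423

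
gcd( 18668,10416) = 4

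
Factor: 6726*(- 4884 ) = - 32849784  =  -2^3*3^2*11^1*19^1*37^1*59^1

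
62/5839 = 62/5839 = 0.01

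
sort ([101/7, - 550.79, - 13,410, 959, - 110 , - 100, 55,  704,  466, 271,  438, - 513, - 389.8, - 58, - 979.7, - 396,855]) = [ - 979.7, - 550.79, - 513, - 396,-389.8, - 110, - 100, - 58,- 13, 101/7,55,271,410, 438,466,704 , 855 , 959]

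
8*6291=50328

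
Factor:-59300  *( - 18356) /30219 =1088510800/30219= 2^4*3^( - 1 )*5^2*7^( -1)*13^1*353^1*593^1*  1439^( -1 ) 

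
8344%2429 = 1057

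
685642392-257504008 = 428138384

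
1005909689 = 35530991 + 970378698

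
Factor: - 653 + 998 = 345 = 3^1*5^1*23^1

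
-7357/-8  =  919 + 5/8 = 919.62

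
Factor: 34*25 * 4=2^3*5^2 * 17^1=3400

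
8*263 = 2104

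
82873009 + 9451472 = 92324481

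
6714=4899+1815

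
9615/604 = 15 + 555/604 = 15.92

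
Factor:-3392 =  - 2^6*53^1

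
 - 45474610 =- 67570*673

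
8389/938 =8389/938 =8.94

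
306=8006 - 7700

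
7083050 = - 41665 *( - 170)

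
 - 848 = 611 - 1459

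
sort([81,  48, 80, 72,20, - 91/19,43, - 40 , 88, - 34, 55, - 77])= [ - 77, - 40,-34,  -  91/19,20,43,48,55, 72,80,  81,88]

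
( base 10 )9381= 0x24a5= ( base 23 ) HGK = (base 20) 1391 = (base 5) 300011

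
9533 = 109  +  9424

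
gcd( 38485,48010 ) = 5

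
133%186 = 133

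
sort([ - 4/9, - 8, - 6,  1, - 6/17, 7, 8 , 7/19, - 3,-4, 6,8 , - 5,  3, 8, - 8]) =[ - 8,  -  8, - 6, - 5, - 4, -3, - 4/9,-6/17,  7/19, 1, 3, 6,7, 8,8,  8 ]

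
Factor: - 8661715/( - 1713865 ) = 127^( - 1 )*2699^( - 1)*1732343^1=   1732343/342773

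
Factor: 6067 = 6067^1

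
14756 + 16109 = 30865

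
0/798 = 0 = 0.00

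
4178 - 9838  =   - 5660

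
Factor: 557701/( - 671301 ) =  - 3^( - 3)*23^ ( - 2)*37^1 * 47^( - 1)*15073^1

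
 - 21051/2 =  - 10526  +  1/2= -10525.50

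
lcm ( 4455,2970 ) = 8910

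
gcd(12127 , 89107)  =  1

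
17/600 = 17/600 = 0.03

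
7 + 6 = 13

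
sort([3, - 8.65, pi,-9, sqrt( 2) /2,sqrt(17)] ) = [ - 9, - 8.65, sqrt( 2 )/2, 3,pi, sqrt( 17 ) ] 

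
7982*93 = 742326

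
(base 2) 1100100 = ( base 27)3j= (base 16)64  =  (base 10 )100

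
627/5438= 627/5438 = 0.12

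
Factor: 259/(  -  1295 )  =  -1/5 = - 5^( - 1)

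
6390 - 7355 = -965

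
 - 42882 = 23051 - 65933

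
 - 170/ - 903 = 170/903= 0.19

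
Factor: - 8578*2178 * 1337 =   -  2^2  *  3^2*7^1*11^2 * 191^1*4289^1 =- 24979015908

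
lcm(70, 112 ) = 560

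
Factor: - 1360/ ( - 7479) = 2^4*3^(  -  3 )*5^1 * 17^1*277^ (-1 )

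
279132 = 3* 93044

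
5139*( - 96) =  - 493344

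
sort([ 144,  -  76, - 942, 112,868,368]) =[ - 942, - 76,112, 144,368, 868]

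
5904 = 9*656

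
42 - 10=32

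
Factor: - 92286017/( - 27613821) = 3^ (  -  1) * 19^(-1 )*239^( - 1)*283^1 * 2027^( - 1 )*326099^1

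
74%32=10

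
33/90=11/30 = 0.37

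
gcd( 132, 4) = 4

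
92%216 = 92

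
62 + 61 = 123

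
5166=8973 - 3807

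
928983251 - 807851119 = 121132132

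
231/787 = 231/787 = 0.29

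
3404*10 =34040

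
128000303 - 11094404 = 116905899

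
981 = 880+101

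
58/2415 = 58/2415= 0.02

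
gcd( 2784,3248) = 464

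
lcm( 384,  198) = 12672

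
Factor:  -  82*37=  - 3034 = - 2^1*37^1*41^1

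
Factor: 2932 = 2^2 *733^1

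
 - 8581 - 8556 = -17137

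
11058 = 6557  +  4501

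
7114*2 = 14228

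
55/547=55/547 = 0.10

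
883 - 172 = 711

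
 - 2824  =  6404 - 9228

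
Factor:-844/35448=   -  2^( - 1 )*3^( - 1 )*7^( - 1 ) = - 1/42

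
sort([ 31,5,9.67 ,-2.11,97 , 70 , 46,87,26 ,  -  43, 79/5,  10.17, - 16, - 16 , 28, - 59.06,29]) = [ - 59.06, -43, - 16,-16,  -  2.11, 5,9.67, 10.17 , 79/5,  26 , 28,29,31,46,70, 87,97]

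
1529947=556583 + 973364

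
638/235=2 + 168/235 = 2.71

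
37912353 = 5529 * 6857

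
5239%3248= 1991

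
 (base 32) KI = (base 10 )658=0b1010010010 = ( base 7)1630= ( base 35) IS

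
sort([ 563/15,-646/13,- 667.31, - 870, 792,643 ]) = [ -870, - 667.31, - 646/13, 563/15,  643 , 792]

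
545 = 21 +524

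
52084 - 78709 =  - 26625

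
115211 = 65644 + 49567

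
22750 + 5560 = 28310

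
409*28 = 11452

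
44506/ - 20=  - 22253/10 = - 2225.30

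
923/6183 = 923/6183 = 0.15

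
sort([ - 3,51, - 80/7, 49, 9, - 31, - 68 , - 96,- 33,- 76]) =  [ - 96,  -  76, - 68, - 33, - 31, - 80/7, - 3,9, 49, 51 ]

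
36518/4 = 18259/2 = 9129.50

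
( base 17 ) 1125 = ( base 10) 5241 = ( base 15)1846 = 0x1479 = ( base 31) 5E2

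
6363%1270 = 13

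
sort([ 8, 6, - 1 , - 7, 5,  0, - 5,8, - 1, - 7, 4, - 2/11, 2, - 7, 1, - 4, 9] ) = [ - 7, - 7,  -  7, - 5,-4,  -  1,-1, - 2/11, 0, 1,2, 4 , 5,6, 8,8, 9 ]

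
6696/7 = 956+4/7 = 956.57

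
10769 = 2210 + 8559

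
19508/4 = 4877  =  4877.00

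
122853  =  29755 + 93098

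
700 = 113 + 587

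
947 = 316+631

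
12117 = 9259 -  - 2858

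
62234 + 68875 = 131109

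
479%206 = 67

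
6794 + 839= 7633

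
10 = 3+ 7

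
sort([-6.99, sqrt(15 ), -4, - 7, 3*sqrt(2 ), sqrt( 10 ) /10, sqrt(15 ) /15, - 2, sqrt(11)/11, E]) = [ - 7, - 6.99, - 4, - 2,sqrt( 15 )/15, sqrt( 11 ) /11, sqrt( 10 ) /10, E, sqrt(15), 3 *sqrt ( 2)]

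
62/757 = 62/757 = 0.08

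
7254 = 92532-85278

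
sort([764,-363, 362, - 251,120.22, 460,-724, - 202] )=[ - 724,  -  363, - 251,  -  202,120.22,362, 460,764 ]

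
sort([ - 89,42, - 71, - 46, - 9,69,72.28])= [-89, - 71, - 46, - 9,  42, 69,72.28]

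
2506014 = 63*39778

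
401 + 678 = 1079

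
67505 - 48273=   19232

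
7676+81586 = 89262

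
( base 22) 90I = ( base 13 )1CB6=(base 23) 864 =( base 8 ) 10426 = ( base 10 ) 4374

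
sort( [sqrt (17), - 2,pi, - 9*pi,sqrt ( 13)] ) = [ - 9 * pi,  -  2,  pi, sqrt(13),sqrt( 17)]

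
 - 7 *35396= - 247772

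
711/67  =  10 + 41/67=10.61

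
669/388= 1 + 281/388 = 1.72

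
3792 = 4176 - 384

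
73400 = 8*9175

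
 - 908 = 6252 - 7160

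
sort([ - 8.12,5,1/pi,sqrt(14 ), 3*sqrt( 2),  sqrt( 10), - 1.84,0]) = [-8.12, - 1.84, 0, 1/pi, sqrt( 10),sqrt(14),3*sqrt( 2) , 5] 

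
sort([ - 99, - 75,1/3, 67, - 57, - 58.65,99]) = [ - 99, - 75,  -  58.65, - 57 , 1/3,  67, 99]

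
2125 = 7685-5560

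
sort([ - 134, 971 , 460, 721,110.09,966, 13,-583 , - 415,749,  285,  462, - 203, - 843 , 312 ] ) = [ - 843 , - 583, - 415,-203, - 134, 13,  110.09,285,  312,460,462,721,749,  966,  971 ] 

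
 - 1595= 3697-5292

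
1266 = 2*633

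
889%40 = 9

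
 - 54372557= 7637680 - 62010237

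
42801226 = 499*85774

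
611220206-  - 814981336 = 1426201542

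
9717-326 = 9391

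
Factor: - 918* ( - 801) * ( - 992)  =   - 729435456 = - 2^6*3^5*17^1*31^1*89^1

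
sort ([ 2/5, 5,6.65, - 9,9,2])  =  [-9,2/5,2,5, 6.65,9]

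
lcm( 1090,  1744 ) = 8720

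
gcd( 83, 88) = 1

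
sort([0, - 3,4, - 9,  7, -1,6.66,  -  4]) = [ - 9, -4,  -  3, - 1,0,4, 6.66, 7]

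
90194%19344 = 12818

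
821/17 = 48  +  5/17 = 48.29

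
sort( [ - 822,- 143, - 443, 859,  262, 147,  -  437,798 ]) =[ - 822,-443, - 437,- 143, 147,262, 798, 859] 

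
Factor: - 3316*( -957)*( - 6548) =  - 2^4*3^1*11^1 *29^1*829^1*1637^1=-  20779501776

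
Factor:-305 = -5^1*61^1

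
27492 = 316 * 87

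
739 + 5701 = 6440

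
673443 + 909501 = 1582944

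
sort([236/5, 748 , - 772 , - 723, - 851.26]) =[ - 851.26, - 772, - 723, 236/5, 748]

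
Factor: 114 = 2^1*3^1*19^1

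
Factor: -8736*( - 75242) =2^6*3^1*7^1*13^1*17^1*2213^1 = 657314112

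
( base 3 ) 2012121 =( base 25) 2e9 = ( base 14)82D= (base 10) 1609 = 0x649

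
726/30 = 121/5 =24.20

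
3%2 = 1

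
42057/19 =42057/19 =2213.53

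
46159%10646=3575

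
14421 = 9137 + 5284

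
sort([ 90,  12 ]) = [ 12,  90]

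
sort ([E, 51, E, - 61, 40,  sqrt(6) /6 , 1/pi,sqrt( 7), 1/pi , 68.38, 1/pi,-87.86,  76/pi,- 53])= [-87.86,-61,- 53 , 1/pi, 1/pi, 1/pi, sqrt(6)/6, sqrt(7), E , E,76/pi,40, 51, 68.38]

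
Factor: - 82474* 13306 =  - 2^2*7^1*43^1 * 137^1*6653^1   =  -1097399044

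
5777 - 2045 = 3732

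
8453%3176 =2101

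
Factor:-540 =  - 2^2*3^3*5^1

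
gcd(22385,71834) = 1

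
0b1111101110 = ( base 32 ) VE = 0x3ee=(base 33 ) UG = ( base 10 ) 1006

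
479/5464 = 479/5464 = 0.09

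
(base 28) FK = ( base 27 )g8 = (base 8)670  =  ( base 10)440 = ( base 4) 12320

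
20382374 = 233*87478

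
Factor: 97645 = 5^1*59^1 * 331^1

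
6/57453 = 2/19151 = 0.00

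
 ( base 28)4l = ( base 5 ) 1013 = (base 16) 85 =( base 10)133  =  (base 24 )5D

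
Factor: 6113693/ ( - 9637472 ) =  - 2^( - 5 )*13^ (-1)*17^1*29^1*12401^1*23167^( - 1 ) 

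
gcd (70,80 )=10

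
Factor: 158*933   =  147414= 2^1*3^1*79^1*311^1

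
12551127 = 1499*8373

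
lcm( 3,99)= 99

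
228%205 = 23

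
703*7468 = 5250004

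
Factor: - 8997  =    -  3^1*2999^1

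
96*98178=9425088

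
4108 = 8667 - 4559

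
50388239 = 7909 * 6371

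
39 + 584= 623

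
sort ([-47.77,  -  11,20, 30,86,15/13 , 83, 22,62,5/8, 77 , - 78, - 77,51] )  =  [ - 78, - 77,-47.77, - 11,5/8, 15/13,20  ,  22, 30, 51,62, 77,  83  ,  86]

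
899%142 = 47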